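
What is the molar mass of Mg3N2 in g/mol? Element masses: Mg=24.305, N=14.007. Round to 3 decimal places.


M = sum(count * atomic_mass) over atoms.
M = 3*24.305 + 2*14.007
M = 72.915 + 28.014
M = 100.929 g/mol, rounded to 3 dp:

100.929 g/mol


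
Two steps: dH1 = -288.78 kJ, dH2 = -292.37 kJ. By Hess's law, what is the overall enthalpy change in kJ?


Hess's law: enthalpy is a state function, so add the step enthalpies.
dH_total = dH1 + dH2 = -288.78 + (-292.37)
dH_total = -581.15 kJ:

-581.15 kJ


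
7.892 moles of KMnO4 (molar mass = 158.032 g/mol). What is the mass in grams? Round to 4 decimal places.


mass = n * M
mass = 7.892 * 158.032
mass = 1247.188544 g, rounded to 4 dp:

1247.1885 g


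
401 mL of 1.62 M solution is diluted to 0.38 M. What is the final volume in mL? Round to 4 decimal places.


Dilution: M1*V1 = M2*V2, solve for V2.
V2 = M1*V1 / M2
V2 = 1.62 * 401 / 0.38
V2 = 649.62 / 0.38
V2 = 1709.52631579 mL, rounded to 4 dp:

1709.5263 mL


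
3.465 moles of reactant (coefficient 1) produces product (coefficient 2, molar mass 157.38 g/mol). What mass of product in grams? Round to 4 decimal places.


Use the coefficient ratio to convert reactant moles to product moles, then multiply by the product's molar mass.
moles_P = moles_R * (coeff_P / coeff_R) = 3.465 * (2/1) = 6.93
mass_P = moles_P * M_P = 6.93 * 157.38
mass_P = 1090.6434 g, rounded to 4 dp:

1090.6434 g


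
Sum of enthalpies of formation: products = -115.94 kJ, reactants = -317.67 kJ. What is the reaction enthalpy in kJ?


dH_rxn = sum(dH_f products) - sum(dH_f reactants)
dH_rxn = -115.94 - (-317.67)
dH_rxn = 201.73 kJ:

201.73 kJ


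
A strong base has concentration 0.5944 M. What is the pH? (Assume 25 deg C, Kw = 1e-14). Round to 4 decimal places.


A strong base dissociates completely, so [OH-] equals the given concentration.
pOH = -log10([OH-]) = -log10(0.5944) = 0.225921
pH = 14 - pOH = 14 - 0.225921
pH = 13.774079, rounded to 4 dp:

13.7741


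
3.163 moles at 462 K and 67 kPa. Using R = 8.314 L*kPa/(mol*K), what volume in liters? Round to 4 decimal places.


PV = nRT, solve for V = nRT / P.
nRT = 3.163 * 8.314 * 462 = 12149.2981
V = 12149.2981 / 67
V = 181.33280746 L, rounded to 4 dp:

181.3328 L


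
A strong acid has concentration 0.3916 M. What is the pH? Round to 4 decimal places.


A strong acid dissociates completely, so [H+] equals the given concentration.
pH = -log10([H+]) = -log10(0.3916)
pH = 0.40715732, rounded to 4 dp:

0.4072


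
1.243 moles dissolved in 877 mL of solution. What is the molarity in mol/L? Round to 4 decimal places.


Convert volume to liters: V_L = V_mL / 1000.
V_L = 877 / 1000 = 0.877 L
M = n / V_L = 1.243 / 0.877
M = 1.41733181 mol/L, rounded to 4 dp:

1.4173 mol/L


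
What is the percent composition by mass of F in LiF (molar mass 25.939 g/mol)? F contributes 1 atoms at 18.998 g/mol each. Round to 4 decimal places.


pct = 100 * (n_elem * M_elem) / M_total
mass_contribution = 1 * 18.998 = 18.998 g/mol
pct = 100 * 18.998 / 25.939
pct = 73.24106558 %, rounded to 4 dp:

73.2411 %


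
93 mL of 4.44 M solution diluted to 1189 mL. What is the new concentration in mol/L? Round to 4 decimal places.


Dilution: M1*V1 = M2*V2, solve for M2.
M2 = M1*V1 / V2
M2 = 4.44 * 93 / 1189
M2 = 412.92 / 1189
M2 = 0.34728343 mol/L, rounded to 4 dp:

0.3473 mol/L


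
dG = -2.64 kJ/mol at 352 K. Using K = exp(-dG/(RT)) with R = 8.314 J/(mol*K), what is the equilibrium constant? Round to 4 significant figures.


dG is in kJ/mol; multiply by 1000 to match R in J/(mol*K).
RT = 8.314 * 352 = 2926.528 J/mol
exponent = -dG*1000 / (RT) = -(-2.64*1000) / 2926.528 = 0.90209286
K = exp(0.90209286)
K = 2.4647561, rounded to 4 significant figures:

2.465


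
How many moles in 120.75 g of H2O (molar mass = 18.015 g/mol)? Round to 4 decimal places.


n = mass / M
n = 120.75 / 18.015
n = 6.70274771 mol, rounded to 4 dp:

6.7027 mol


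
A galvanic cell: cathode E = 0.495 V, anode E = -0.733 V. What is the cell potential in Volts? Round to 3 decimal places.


Standard cell potential: E_cell = E_cathode - E_anode.
E_cell = 0.495 - (-0.733)
E_cell = 1.228 V, rounded to 3 dp:

1.228 V


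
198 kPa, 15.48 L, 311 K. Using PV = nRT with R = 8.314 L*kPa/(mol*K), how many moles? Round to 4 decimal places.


PV = nRT, solve for n = PV / (RT).
PV = 198 * 15.48 = 3065.04
RT = 8.314 * 311 = 2585.654
n = 3065.04 / 2585.654
n = 1.18540222 mol, rounded to 4 dp:

1.1854 mol


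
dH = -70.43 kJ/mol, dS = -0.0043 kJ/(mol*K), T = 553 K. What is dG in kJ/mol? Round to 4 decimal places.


Gibbs: dG = dH - T*dS (consistent units, dS already in kJ/(mol*K)).
T*dS = 553 * -0.0043 = -2.3779
dG = -70.43 - (-2.3779)
dG = -68.0521 kJ/mol, rounded to 4 dp:

-68.0521 kJ/mol


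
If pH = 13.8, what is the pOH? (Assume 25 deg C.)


At 25 deg C, pH + pOH = 14.
pOH = 14 - pH = 14 - 13.8
pOH = 0.2:

0.20


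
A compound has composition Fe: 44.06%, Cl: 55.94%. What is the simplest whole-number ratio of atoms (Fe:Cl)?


Assume 100 g of compound, divide each mass% by atomic mass to get moles, then normalize by the smallest to get a raw atom ratio.
Moles per 100 g: Fe: 44.06/55.845 = 0.789, Cl: 55.94/35.453 = 1.5779
Raw ratio (divide by min = 0.789): Fe: 1.0, Cl: 2.0
Multiply by 1 to clear fractions: Fe: 1.0 ~= 1, Cl: 2.0 ~= 2
Reduce by GCD to get the simplest whole-number ratio:

1:2


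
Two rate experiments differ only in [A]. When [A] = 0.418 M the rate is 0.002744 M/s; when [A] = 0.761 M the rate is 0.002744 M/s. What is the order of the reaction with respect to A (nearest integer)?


Rate is proportional to [A]^n, so rate2/rate1 = ([A]2/[A]1)^n. Take logs to solve for n.
rate2/rate1 = 0.002744 / 0.002744 = 1.0
[A]2/[A]1 = 0.761 / 0.418 = 1.8206
n = ln(1.0) / ln(1.8206) = 0.0
Nearest integer order:

0


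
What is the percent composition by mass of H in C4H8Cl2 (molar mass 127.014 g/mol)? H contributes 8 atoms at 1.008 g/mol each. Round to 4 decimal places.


pct = 100 * (n_elem * M_elem) / M_total
mass_contribution = 8 * 1.008 = 8.064 g/mol
pct = 100 * 8.064 / 127.014
pct = 6.34890642 %, rounded to 4 dp:

6.3489 %


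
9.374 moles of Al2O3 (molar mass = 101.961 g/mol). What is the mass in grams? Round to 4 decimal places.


mass = n * M
mass = 9.374 * 101.961
mass = 955.782414 g, rounded to 4 dp:

955.7824 g


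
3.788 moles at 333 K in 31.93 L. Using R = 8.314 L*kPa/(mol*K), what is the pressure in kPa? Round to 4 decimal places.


PV = nRT, solve for P = nRT / V.
nRT = 3.788 * 8.314 * 333 = 10487.3129
P = 10487.3129 / 31.93
P = 328.44700595 kPa, rounded to 4 dp:

328.4470 kPa


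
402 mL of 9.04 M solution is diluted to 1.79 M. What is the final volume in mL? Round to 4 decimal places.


Dilution: M1*V1 = M2*V2, solve for V2.
V2 = M1*V1 / M2
V2 = 9.04 * 402 / 1.79
V2 = 3634.08 / 1.79
V2 = 2030.2122905 mL, rounded to 4 dp:

2030.2123 mL


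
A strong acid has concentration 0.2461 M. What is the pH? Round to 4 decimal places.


A strong acid dissociates completely, so [H+] equals the given concentration.
pH = -log10([H+]) = -log10(0.2461)
pH = 0.60888839, rounded to 4 dp:

0.6089


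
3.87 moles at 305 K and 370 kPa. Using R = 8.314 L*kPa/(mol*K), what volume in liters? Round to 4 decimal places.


PV = nRT, solve for V = nRT / P.
nRT = 3.87 * 8.314 * 305 = 9813.4299
V = 9813.4299 / 370
V = 26.52278351 L, rounded to 4 dp:

26.5228 L


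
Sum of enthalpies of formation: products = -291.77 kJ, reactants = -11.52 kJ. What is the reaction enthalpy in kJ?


dH_rxn = sum(dH_f products) - sum(dH_f reactants)
dH_rxn = -291.77 - (-11.52)
dH_rxn = -280.25 kJ:

-280.25 kJ


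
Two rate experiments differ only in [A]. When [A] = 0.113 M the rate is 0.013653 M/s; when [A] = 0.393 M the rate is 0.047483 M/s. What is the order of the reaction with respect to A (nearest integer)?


Rate is proportional to [A]^n, so rate2/rate1 = ([A]2/[A]1)^n. Take logs to solve for n.
rate2/rate1 = 0.047483 / 0.013653 = 3.4778
[A]2/[A]1 = 0.393 / 0.113 = 3.4779
n = ln(3.4778) / ln(3.4779) = 1.0
Nearest integer order:

1


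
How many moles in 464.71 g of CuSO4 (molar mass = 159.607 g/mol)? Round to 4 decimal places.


n = mass / M
n = 464.71 / 159.607
n = 2.91158909 mol, rounded to 4 dp:

2.9116 mol


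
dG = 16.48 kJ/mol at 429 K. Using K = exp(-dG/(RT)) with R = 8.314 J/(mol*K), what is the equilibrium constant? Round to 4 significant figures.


dG is in kJ/mol; multiply by 1000 to match R in J/(mol*K).
RT = 8.314 * 429 = 3566.706 J/mol
exponent = -dG*1000 / (RT) = -(16.48*1000) / 3566.706 = -4.62050979
K = exp(-4.62050979)
K = 0.0098477745, rounded to 4 significant figures:

0.009848


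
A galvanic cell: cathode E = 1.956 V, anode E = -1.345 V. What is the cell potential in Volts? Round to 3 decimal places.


Standard cell potential: E_cell = E_cathode - E_anode.
E_cell = 1.956 - (-1.345)
E_cell = 3.301 V, rounded to 3 dp:

3.301 V


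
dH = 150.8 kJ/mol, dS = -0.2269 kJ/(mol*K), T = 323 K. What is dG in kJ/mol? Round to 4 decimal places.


Gibbs: dG = dH - T*dS (consistent units, dS already in kJ/(mol*K)).
T*dS = 323 * -0.2269 = -73.2887
dG = 150.8 - (-73.2887)
dG = 224.0887 kJ/mol, rounded to 4 dp:

224.0887 kJ/mol


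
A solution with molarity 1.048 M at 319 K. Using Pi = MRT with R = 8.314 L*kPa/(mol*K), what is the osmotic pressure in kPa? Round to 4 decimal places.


Osmotic pressure (van't Hoff): Pi = M*R*T.
RT = 8.314 * 319 = 2652.166
Pi = 1.048 * 2652.166
Pi = 2779.469968 kPa, rounded to 4 dp:

2779.4700 kPa


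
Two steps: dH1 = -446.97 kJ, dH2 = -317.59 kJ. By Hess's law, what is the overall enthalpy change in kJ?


Hess's law: enthalpy is a state function, so add the step enthalpies.
dH_total = dH1 + dH2 = -446.97 + (-317.59)
dH_total = -764.56 kJ:

-764.56 kJ


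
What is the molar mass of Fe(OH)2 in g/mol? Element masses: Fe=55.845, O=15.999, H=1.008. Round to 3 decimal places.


M = sum(count * atomic_mass) over atoms.
M = 1*55.845 + 2*15.999 + 2*1.008
M = 55.845 + 31.998 + 2.016
M = 89.859 g/mol, rounded to 3 dp:

89.859 g/mol


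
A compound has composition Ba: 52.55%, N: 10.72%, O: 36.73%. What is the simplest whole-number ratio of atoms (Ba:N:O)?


Assume 100 g of compound, divide each mass% by atomic mass to get moles, then normalize by the smallest to get a raw atom ratio.
Moles per 100 g: Ba: 52.55/137.327 = 0.3827, N: 10.72/14.007 = 0.7653, O: 36.73/15.999 = 2.2958
Raw ratio (divide by min = 0.3827): Ba: 1.0, N: 2.0, O: 5.999
Multiply by 1 to clear fractions: Ba: 1.0 ~= 1, N: 2.0 ~= 2, O: 5.999 ~= 6
Reduce by GCD to get the simplest whole-number ratio:

1:2:6


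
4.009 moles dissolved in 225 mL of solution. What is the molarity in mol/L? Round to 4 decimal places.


Convert volume to liters: V_L = V_mL / 1000.
V_L = 225 / 1000 = 0.225 L
M = n / V_L = 4.009 / 0.225
M = 17.81777778 mol/L, rounded to 4 dp:

17.8178 mol/L


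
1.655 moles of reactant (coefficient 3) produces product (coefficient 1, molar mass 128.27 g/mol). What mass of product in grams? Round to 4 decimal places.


Use the coefficient ratio to convert reactant moles to product moles, then multiply by the product's molar mass.
moles_P = moles_R * (coeff_P / coeff_R) = 1.655 * (1/3) = 0.551667
mass_P = moles_P * M_P = 0.551667 * 128.27
mass_P = 70.76232609 g, rounded to 4 dp:

70.7623 g


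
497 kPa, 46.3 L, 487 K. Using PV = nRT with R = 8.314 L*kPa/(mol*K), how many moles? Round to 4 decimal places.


PV = nRT, solve for n = PV / (RT).
PV = 497 * 46.3 = 23011.1
RT = 8.314 * 487 = 4048.918
n = 23011.1 / 4048.918
n = 5.68327143 mol, rounded to 4 dp:

5.6833 mol


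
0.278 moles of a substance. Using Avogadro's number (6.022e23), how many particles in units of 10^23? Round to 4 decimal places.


N = n * NA, then divide by 1e23 for the requested units.
N / 1e23 = n * 6.022
N / 1e23 = 0.278 * 6.022
N / 1e23 = 1.674116, rounded to 4 dp:

1.6741


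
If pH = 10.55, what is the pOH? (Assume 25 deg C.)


At 25 deg C, pH + pOH = 14.
pOH = 14 - pH = 14 - 10.55
pOH = 3.45:

3.45


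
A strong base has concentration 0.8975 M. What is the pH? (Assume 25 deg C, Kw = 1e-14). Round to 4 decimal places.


A strong base dissociates completely, so [OH-] equals the given concentration.
pOH = -log10([OH-]) = -log10(0.8975) = 0.046966
pH = 14 - pOH = 14 - 0.046966
pH = 13.953034, rounded to 4 dp:

13.9530


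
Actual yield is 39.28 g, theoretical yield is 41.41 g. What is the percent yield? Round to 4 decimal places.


% yield = 100 * actual / theoretical
% yield = 100 * 39.28 / 41.41
% yield = 94.8563149 %, rounded to 4 dp:

94.8563 %


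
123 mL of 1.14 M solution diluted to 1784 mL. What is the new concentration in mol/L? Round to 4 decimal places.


Dilution: M1*V1 = M2*V2, solve for M2.
M2 = M1*V1 / V2
M2 = 1.14 * 123 / 1784
M2 = 140.22 / 1784
M2 = 0.07859865 mol/L, rounded to 4 dp:

0.0786 mol/L


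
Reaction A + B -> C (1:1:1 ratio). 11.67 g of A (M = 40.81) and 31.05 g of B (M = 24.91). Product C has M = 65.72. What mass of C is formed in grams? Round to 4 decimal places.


Find moles of each reactant; the smaller value is the limiting reagent in a 1:1:1 reaction, so moles_C equals moles of the limiter.
n_A = mass_A / M_A = 11.67 / 40.81 = 0.285959 mol
n_B = mass_B / M_B = 31.05 / 24.91 = 1.246487 mol
Limiting reagent: A (smaller), n_limiting = 0.285959 mol
mass_C = n_limiting * M_C = 0.285959 * 65.72
mass_C = 18.79322548 g, rounded to 4 dp:

18.7932 g


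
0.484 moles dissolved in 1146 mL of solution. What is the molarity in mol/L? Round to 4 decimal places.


Convert volume to liters: V_L = V_mL / 1000.
V_L = 1146 / 1000 = 1.146 L
M = n / V_L = 0.484 / 1.146
M = 0.42233857 mol/L, rounded to 4 dp:

0.4223 mol/L


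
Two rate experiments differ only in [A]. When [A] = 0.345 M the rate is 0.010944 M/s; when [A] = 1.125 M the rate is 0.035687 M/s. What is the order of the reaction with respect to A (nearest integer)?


Rate is proportional to [A]^n, so rate2/rate1 = ([A]2/[A]1)^n. Take logs to solve for n.
rate2/rate1 = 0.035687 / 0.010944 = 3.2609
[A]2/[A]1 = 1.125 / 0.345 = 3.2609
n = ln(3.2609) / ln(3.2609) = 1.0
Nearest integer order:

1


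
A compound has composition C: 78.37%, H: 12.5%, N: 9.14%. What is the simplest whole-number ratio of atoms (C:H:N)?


Assume 100 g of compound, divide each mass% by atomic mass to get moles, then normalize by the smallest to get a raw atom ratio.
Moles per 100 g: C: 78.37/12.011 = 6.5249, H: 12.5/1.008 = 12.4008, N: 9.14/14.007 = 0.6525
Raw ratio (divide by min = 0.6525): C: 9.999, H: 19.004, N: 1.0
Multiply by 1 to clear fractions: C: 9.999 ~= 10, H: 19.004 ~= 19, N: 1.0 ~= 1
Reduce by GCD to get the simplest whole-number ratio:

10:19:1


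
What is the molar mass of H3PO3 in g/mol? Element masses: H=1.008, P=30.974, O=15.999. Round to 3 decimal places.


M = sum(count * atomic_mass) over atoms.
M = 3*1.008 + 1*30.974 + 3*15.999
M = 3.024 + 30.974 + 47.997
M = 81.995 g/mol, rounded to 3 dp:

81.995 g/mol


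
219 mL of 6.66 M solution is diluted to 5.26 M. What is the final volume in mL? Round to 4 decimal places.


Dilution: M1*V1 = M2*V2, solve for V2.
V2 = M1*V1 / M2
V2 = 6.66 * 219 / 5.26
V2 = 1458.54 / 5.26
V2 = 277.28897338 mL, rounded to 4 dp:

277.2890 mL


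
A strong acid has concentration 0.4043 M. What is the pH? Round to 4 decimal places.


A strong acid dissociates completely, so [H+] equals the given concentration.
pH = -log10([H+]) = -log10(0.4043)
pH = 0.39329626, rounded to 4 dp:

0.3933


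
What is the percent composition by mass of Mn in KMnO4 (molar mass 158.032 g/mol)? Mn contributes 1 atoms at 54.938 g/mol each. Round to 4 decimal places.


pct = 100 * (n_elem * M_elem) / M_total
mass_contribution = 1 * 54.938 = 54.938 g/mol
pct = 100 * 54.938 / 158.032
pct = 34.7638453 %, rounded to 4 dp:

34.7638 %


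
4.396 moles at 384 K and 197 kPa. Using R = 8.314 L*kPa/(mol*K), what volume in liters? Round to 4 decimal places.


PV = nRT, solve for V = nRT / P.
nRT = 4.396 * 8.314 * 384 = 14034.5641
V = 14034.5641 / 197
V = 71.24144213 L, rounded to 4 dp:

71.2414 L


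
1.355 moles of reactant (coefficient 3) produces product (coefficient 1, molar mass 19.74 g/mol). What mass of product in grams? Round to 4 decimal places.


Use the coefficient ratio to convert reactant moles to product moles, then multiply by the product's molar mass.
moles_P = moles_R * (coeff_P / coeff_R) = 1.355 * (1/3) = 0.451667
mass_P = moles_P * M_P = 0.451667 * 19.74
mass_P = 8.91590658 g, rounded to 4 dp:

8.9159 g


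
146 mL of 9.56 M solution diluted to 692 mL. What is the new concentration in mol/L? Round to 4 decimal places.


Dilution: M1*V1 = M2*V2, solve for M2.
M2 = M1*V1 / V2
M2 = 9.56 * 146 / 692
M2 = 1395.76 / 692
M2 = 2.01699422 mol/L, rounded to 4 dp:

2.0170 mol/L


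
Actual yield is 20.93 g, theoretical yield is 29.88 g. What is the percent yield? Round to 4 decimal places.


% yield = 100 * actual / theoretical
% yield = 100 * 20.93 / 29.88
% yield = 70.04685408 %, rounded to 4 dp:

70.0469 %


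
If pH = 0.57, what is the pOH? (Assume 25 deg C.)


At 25 deg C, pH + pOH = 14.
pOH = 14 - pH = 14 - 0.57
pOH = 13.43:

13.43


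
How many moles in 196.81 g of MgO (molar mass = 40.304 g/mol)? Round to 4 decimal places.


n = mass / M
n = 196.81 / 40.304
n = 4.88313815 mol, rounded to 4 dp:

4.8831 mol


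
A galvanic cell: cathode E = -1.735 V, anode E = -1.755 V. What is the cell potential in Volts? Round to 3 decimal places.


Standard cell potential: E_cell = E_cathode - E_anode.
E_cell = -1.735 - (-1.755)
E_cell = 0.02 V, rounded to 3 dp:

0.020 V


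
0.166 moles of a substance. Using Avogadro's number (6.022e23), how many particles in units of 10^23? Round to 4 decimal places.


N = n * NA, then divide by 1e23 for the requested units.
N / 1e23 = n * 6.022
N / 1e23 = 0.166 * 6.022
N / 1e23 = 0.999652, rounded to 4 dp:

0.9997


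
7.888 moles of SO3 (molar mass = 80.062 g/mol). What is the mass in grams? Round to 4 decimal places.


mass = n * M
mass = 7.888 * 80.062
mass = 631.529056 g, rounded to 4 dp:

631.5291 g


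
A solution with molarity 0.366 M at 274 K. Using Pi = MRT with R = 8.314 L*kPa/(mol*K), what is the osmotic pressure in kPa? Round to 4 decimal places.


Osmotic pressure (van't Hoff): Pi = M*R*T.
RT = 8.314 * 274 = 2278.036
Pi = 0.366 * 2278.036
Pi = 833.761176 kPa, rounded to 4 dp:

833.7612 kPa


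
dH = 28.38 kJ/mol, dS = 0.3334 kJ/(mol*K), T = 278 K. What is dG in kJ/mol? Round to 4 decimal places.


Gibbs: dG = dH - T*dS (consistent units, dS already in kJ/(mol*K)).
T*dS = 278 * 0.3334 = 92.6852
dG = 28.38 - (92.6852)
dG = -64.3052 kJ/mol, rounded to 4 dp:

-64.3052 kJ/mol


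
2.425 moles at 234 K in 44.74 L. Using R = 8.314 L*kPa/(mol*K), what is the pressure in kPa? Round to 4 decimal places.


PV = nRT, solve for P = nRT / V.
nRT = 2.425 * 8.314 * 234 = 4717.7793
P = 4717.7793 / 44.74
P = 105.44879973 kPa, rounded to 4 dp:

105.4488 kPa


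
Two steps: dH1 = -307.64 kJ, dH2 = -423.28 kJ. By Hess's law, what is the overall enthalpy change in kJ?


Hess's law: enthalpy is a state function, so add the step enthalpies.
dH_total = dH1 + dH2 = -307.64 + (-423.28)
dH_total = -730.92 kJ:

-730.92 kJ


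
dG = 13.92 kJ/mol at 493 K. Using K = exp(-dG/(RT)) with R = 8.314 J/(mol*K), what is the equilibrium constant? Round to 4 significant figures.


dG is in kJ/mol; multiply by 1000 to match R in J/(mol*K).
RT = 8.314 * 493 = 4098.802 J/mol
exponent = -dG*1000 / (RT) = -(13.92*1000) / 4098.802 = -3.39611428
K = exp(-3.39611428)
K = 0.033503201, rounded to 4 significant figures:

0.03350


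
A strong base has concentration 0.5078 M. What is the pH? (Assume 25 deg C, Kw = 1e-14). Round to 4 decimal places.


A strong base dissociates completely, so [OH-] equals the given concentration.
pOH = -log10([OH-]) = -log10(0.5078) = 0.294307
pH = 14 - pOH = 14 - 0.294307
pH = 13.705693, rounded to 4 dp:

13.7057


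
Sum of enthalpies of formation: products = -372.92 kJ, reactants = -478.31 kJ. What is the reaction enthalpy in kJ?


dH_rxn = sum(dH_f products) - sum(dH_f reactants)
dH_rxn = -372.92 - (-478.31)
dH_rxn = 105.39 kJ:

105.39 kJ


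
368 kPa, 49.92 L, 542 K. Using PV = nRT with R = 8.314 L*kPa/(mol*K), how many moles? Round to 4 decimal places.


PV = nRT, solve for n = PV / (RT).
PV = 368 * 49.92 = 18370.56
RT = 8.314 * 542 = 4506.188
n = 18370.56 / 4506.188
n = 4.0767407 mol, rounded to 4 dp:

4.0767 mol


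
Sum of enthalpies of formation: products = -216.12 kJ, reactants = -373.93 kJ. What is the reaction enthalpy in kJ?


dH_rxn = sum(dH_f products) - sum(dH_f reactants)
dH_rxn = -216.12 - (-373.93)
dH_rxn = 157.81 kJ:

157.81 kJ


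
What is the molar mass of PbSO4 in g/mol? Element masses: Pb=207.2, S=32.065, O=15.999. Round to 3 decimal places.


M = sum(count * atomic_mass) over atoms.
M = 1*207.2 + 1*32.065 + 4*15.999
M = 207.2 + 32.065 + 63.996
M = 303.261 g/mol, rounded to 3 dp:

303.261 g/mol


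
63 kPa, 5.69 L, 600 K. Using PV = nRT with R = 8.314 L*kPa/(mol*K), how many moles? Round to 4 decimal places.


PV = nRT, solve for n = PV / (RT).
PV = 63 * 5.69 = 358.47
RT = 8.314 * 600 = 4988.4
n = 358.47 / 4988.4
n = 0.07186072 mol, rounded to 4 dp:

0.0719 mol


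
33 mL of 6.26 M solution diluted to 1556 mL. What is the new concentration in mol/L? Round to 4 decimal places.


Dilution: M1*V1 = M2*V2, solve for M2.
M2 = M1*V1 / V2
M2 = 6.26 * 33 / 1556
M2 = 206.58 / 1556
M2 = 0.1327635 mol/L, rounded to 4 dp:

0.1328 mol/L


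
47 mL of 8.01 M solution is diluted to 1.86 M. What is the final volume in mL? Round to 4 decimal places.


Dilution: M1*V1 = M2*V2, solve for V2.
V2 = M1*V1 / M2
V2 = 8.01 * 47 / 1.86
V2 = 376.47 / 1.86
V2 = 202.40322581 mL, rounded to 4 dp:

202.4032 mL


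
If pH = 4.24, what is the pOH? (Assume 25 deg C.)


At 25 deg C, pH + pOH = 14.
pOH = 14 - pH = 14 - 4.24
pOH = 9.76:

9.76


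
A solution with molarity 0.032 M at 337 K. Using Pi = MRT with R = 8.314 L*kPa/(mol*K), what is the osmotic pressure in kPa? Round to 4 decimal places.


Osmotic pressure (van't Hoff): Pi = M*R*T.
RT = 8.314 * 337 = 2801.818
Pi = 0.032 * 2801.818
Pi = 89.658176 kPa, rounded to 4 dp:

89.6582 kPa


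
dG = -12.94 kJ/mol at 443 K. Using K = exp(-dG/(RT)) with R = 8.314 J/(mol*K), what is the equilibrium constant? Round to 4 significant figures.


dG is in kJ/mol; multiply by 1000 to match R in J/(mol*K).
RT = 8.314 * 443 = 3683.102 J/mol
exponent = -dG*1000 / (RT) = -(-12.94*1000) / 3683.102 = 3.51334283
K = exp(3.51334283)
K = 33.560267, rounded to 4 significant figures:

33.56


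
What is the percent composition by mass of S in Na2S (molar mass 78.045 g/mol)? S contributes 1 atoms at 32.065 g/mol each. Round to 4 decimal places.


pct = 100 * (n_elem * M_elem) / M_total
mass_contribution = 1 * 32.065 = 32.065 g/mol
pct = 100 * 32.065 / 78.045
pct = 41.08527132 %, rounded to 4 dp:

41.0853 %


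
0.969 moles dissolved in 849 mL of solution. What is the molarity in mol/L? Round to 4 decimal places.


Convert volume to liters: V_L = V_mL / 1000.
V_L = 849 / 1000 = 0.849 L
M = n / V_L = 0.969 / 0.849
M = 1.14134276 mol/L, rounded to 4 dp:

1.1413 mol/L


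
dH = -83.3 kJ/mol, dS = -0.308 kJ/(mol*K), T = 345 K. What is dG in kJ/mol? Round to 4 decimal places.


Gibbs: dG = dH - T*dS (consistent units, dS already in kJ/(mol*K)).
T*dS = 345 * -0.308 = -106.26
dG = -83.3 - (-106.26)
dG = 22.96 kJ/mol, rounded to 4 dp:

22.9600 kJ/mol


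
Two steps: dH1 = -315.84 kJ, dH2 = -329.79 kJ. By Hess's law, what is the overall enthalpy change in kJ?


Hess's law: enthalpy is a state function, so add the step enthalpies.
dH_total = dH1 + dH2 = -315.84 + (-329.79)
dH_total = -645.63 kJ:

-645.63 kJ


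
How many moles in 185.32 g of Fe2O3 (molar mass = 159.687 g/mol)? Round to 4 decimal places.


n = mass / M
n = 185.32 / 159.687
n = 1.16052027 mol, rounded to 4 dp:

1.1605 mol


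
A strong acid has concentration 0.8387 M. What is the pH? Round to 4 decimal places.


A strong acid dissociates completely, so [H+] equals the given concentration.
pH = -log10([H+]) = -log10(0.8387)
pH = 0.07639336, rounded to 4 dp:

0.0764


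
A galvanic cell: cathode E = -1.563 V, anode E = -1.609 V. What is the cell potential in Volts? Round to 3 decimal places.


Standard cell potential: E_cell = E_cathode - E_anode.
E_cell = -1.563 - (-1.609)
E_cell = 0.046 V, rounded to 3 dp:

0.046 V


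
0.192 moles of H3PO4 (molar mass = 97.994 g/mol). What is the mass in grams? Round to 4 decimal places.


mass = n * M
mass = 0.192 * 97.994
mass = 18.814848 g, rounded to 4 dp:

18.8148 g


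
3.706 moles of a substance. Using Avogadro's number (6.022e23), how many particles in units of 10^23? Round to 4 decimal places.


N = n * NA, then divide by 1e23 for the requested units.
N / 1e23 = n * 6.022
N / 1e23 = 3.706 * 6.022
N / 1e23 = 22.317532, rounded to 4 dp:

22.3175


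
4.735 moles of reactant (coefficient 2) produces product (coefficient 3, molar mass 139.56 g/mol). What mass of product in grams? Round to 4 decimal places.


Use the coefficient ratio to convert reactant moles to product moles, then multiply by the product's molar mass.
moles_P = moles_R * (coeff_P / coeff_R) = 4.735 * (3/2) = 7.1025
mass_P = moles_P * M_P = 7.1025 * 139.56
mass_P = 991.2249 g, rounded to 4 dp:

991.2249 g


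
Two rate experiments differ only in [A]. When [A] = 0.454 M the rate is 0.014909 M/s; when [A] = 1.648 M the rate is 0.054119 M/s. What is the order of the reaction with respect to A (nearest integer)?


Rate is proportional to [A]^n, so rate2/rate1 = ([A]2/[A]1)^n. Take logs to solve for n.
rate2/rate1 = 0.054119 / 0.014909 = 3.63
[A]2/[A]1 = 1.648 / 0.454 = 3.63
n = ln(3.63) / ln(3.63) = 1.0
Nearest integer order:

1


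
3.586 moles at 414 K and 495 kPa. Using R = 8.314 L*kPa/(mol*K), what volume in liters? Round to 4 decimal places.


PV = nRT, solve for V = nRT / P.
nRT = 3.586 * 8.314 * 414 = 12342.9977
V = 12342.9977 / 495
V = 24.93534889 L, rounded to 4 dp:

24.9353 L


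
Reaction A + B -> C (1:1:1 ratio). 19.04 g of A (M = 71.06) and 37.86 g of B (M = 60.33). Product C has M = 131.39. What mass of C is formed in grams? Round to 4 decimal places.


Find moles of each reactant; the smaller value is the limiting reagent in a 1:1:1 reaction, so moles_C equals moles of the limiter.
n_A = mass_A / M_A = 19.04 / 71.06 = 0.267943 mol
n_B = mass_B / M_B = 37.86 / 60.33 = 0.627548 mol
Limiting reagent: A (smaller), n_limiting = 0.267943 mol
mass_C = n_limiting * M_C = 0.267943 * 131.39
mass_C = 35.20503077 g, rounded to 4 dp:

35.2050 g


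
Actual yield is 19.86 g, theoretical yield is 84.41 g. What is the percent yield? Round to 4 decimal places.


% yield = 100 * actual / theoretical
% yield = 100 * 19.86 / 84.41
% yield = 23.52801801 %, rounded to 4 dp:

23.5280 %


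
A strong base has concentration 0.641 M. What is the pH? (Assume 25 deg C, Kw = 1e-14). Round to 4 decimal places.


A strong base dissociates completely, so [OH-] equals the given concentration.
pOH = -log10([OH-]) = -log10(0.641) = 0.193142
pH = 14 - pOH = 14 - 0.193142
pH = 13.806858, rounded to 4 dp:

13.8069


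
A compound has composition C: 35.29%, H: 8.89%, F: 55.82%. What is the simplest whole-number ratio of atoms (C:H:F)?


Assume 100 g of compound, divide each mass% by atomic mass to get moles, then normalize by the smallest to get a raw atom ratio.
Moles per 100 g: C: 35.29/12.011 = 2.9381, H: 8.89/1.008 = 8.8194, F: 55.82/18.998 = 2.9382
Raw ratio (divide by min = 2.9381): C: 1.0, H: 3.002, F: 1.0
Multiply by 1 to clear fractions: C: 1.0 ~= 1, H: 3.002 ~= 3, F: 1.0 ~= 1
Reduce by GCD to get the simplest whole-number ratio:

1:3:1


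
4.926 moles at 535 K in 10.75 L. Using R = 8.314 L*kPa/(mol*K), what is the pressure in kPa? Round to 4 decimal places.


PV = nRT, solve for P = nRT / V.
nRT = 4.926 * 8.314 * 535 = 21910.7987
P = 21910.7987 / 10.75
P = 2038.21383256 kPa, rounded to 4 dp:

2038.2138 kPa


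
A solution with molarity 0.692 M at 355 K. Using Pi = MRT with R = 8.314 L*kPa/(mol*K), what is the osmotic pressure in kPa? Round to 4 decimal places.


Osmotic pressure (van't Hoff): Pi = M*R*T.
RT = 8.314 * 355 = 2951.47
Pi = 0.692 * 2951.47
Pi = 2042.41724 kPa, rounded to 4 dp:

2042.4172 kPa


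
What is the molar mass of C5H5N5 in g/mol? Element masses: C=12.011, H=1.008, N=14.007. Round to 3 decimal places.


M = sum(count * atomic_mass) over atoms.
M = 5*12.011 + 5*1.008 + 5*14.007
M = 60.055 + 5.04 + 70.035
M = 135.13 g/mol, rounded to 3 dp:

135.130 g/mol


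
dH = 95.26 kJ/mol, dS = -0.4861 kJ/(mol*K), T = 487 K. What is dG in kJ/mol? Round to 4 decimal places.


Gibbs: dG = dH - T*dS (consistent units, dS already in kJ/(mol*K)).
T*dS = 487 * -0.4861 = -236.7307
dG = 95.26 - (-236.7307)
dG = 331.9907 kJ/mol, rounded to 4 dp:

331.9907 kJ/mol


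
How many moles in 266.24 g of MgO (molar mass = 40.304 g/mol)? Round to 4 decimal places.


n = mass / M
n = 266.24 / 40.304
n = 6.60579595 mol, rounded to 4 dp:

6.6058 mol


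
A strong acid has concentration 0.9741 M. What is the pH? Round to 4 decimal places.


A strong acid dissociates completely, so [H+] equals the given concentration.
pH = -log10([H+]) = -log10(0.9741)
pH = 0.01139646, rounded to 4 dp:

0.0114


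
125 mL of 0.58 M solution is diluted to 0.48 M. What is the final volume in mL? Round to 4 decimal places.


Dilution: M1*V1 = M2*V2, solve for V2.
V2 = M1*V1 / M2
V2 = 0.58 * 125 / 0.48
V2 = 72.5 / 0.48
V2 = 151.04166667 mL, rounded to 4 dp:

151.0417 mL


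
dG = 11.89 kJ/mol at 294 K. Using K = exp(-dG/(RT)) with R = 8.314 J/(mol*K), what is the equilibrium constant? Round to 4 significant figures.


dG is in kJ/mol; multiply by 1000 to match R in J/(mol*K).
RT = 8.314 * 294 = 2444.316 J/mol
exponent = -dG*1000 / (RT) = -(11.89*1000) / 2444.316 = -4.86434651
K = exp(-4.86434651)
K = 0.0077168694, rounded to 4 significant figures:

0.007717


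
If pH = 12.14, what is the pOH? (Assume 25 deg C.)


At 25 deg C, pH + pOH = 14.
pOH = 14 - pH = 14 - 12.14
pOH = 1.86:

1.86


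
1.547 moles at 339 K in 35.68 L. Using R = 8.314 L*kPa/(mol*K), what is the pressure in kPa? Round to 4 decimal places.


PV = nRT, solve for P = nRT / V.
nRT = 1.547 * 8.314 * 339 = 4360.136
P = 4360.136 / 35.68
P = 122.20112108 kPa, rounded to 4 dp:

122.2011 kPa


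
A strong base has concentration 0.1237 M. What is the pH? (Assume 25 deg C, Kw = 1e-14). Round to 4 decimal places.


A strong base dissociates completely, so [OH-] equals the given concentration.
pOH = -log10([OH-]) = -log10(0.1237) = 0.90763
pH = 14 - pOH = 14 - 0.90763
pH = 13.09237, rounded to 4 dp:

13.0924


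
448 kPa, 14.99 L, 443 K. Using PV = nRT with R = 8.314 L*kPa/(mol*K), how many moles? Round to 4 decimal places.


PV = nRT, solve for n = PV / (RT).
PV = 448 * 14.99 = 6715.52
RT = 8.314 * 443 = 3683.102
n = 6715.52 / 3683.102
n = 1.82333261 mol, rounded to 4 dp:

1.8233 mol


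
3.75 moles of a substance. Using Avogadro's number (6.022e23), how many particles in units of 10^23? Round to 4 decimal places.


N = n * NA, then divide by 1e23 for the requested units.
N / 1e23 = n * 6.022
N / 1e23 = 3.75 * 6.022
N / 1e23 = 22.5825, rounded to 4 dp:

22.5825


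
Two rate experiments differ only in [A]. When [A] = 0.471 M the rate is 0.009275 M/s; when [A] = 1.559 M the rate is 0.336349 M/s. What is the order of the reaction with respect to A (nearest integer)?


Rate is proportional to [A]^n, so rate2/rate1 = ([A]2/[A]1)^n. Take logs to solve for n.
rate2/rate1 = 0.336349 / 0.009275 = 36.264
[A]2/[A]1 = 1.559 / 0.471 = 3.31
n = ln(36.264) / ln(3.31) = 3.0
Nearest integer order:

3


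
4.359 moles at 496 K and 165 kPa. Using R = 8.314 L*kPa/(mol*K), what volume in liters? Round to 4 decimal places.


PV = nRT, solve for V = nRT / P.
nRT = 4.359 * 8.314 * 496 = 17975.4001
V = 17975.4001 / 165
V = 108.94181879 L, rounded to 4 dp:

108.9418 L


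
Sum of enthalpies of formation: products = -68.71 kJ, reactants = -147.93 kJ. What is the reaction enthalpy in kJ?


dH_rxn = sum(dH_f products) - sum(dH_f reactants)
dH_rxn = -68.71 - (-147.93)
dH_rxn = 79.22 kJ:

79.22 kJ


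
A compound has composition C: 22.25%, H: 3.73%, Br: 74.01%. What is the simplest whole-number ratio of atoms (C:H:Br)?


Assume 100 g of compound, divide each mass% by atomic mass to get moles, then normalize by the smallest to get a raw atom ratio.
Moles per 100 g: C: 22.25/12.011 = 1.8525, H: 3.73/1.008 = 3.7004, Br: 74.01/79.904 = 0.9262
Raw ratio (divide by min = 0.9262): C: 2.0, H: 3.995, Br: 1.0
Multiply by 1 to clear fractions: C: 2.0 ~= 2, H: 3.995 ~= 4, Br: 1.0 ~= 1
Reduce by GCD to get the simplest whole-number ratio:

2:4:1


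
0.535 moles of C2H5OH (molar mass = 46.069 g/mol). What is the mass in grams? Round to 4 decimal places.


mass = n * M
mass = 0.535 * 46.069
mass = 24.646915 g, rounded to 4 dp:

24.6469 g


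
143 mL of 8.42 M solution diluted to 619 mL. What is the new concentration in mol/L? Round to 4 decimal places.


Dilution: M1*V1 = M2*V2, solve for M2.
M2 = M1*V1 / V2
M2 = 8.42 * 143 / 619
M2 = 1204.06 / 619
M2 = 1.94516963 mol/L, rounded to 4 dp:

1.9452 mol/L


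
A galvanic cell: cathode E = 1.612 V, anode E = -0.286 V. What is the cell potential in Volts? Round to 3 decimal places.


Standard cell potential: E_cell = E_cathode - E_anode.
E_cell = 1.612 - (-0.286)
E_cell = 1.898 V, rounded to 3 dp:

1.898 V


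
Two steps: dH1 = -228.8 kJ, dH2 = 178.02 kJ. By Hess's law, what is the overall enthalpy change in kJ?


Hess's law: enthalpy is a state function, so add the step enthalpies.
dH_total = dH1 + dH2 = -228.8 + (178.02)
dH_total = -50.78 kJ:

-50.78 kJ


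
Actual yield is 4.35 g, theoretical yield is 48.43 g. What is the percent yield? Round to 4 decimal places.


% yield = 100 * actual / theoretical
% yield = 100 * 4.35 / 48.43
% yield = 8.98203593 %, rounded to 4 dp:

8.9820 %


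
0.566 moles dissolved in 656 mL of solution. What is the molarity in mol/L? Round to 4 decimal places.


Convert volume to liters: V_L = V_mL / 1000.
V_L = 656 / 1000 = 0.656 L
M = n / V_L = 0.566 / 0.656
M = 0.86280488 mol/L, rounded to 4 dp:

0.8628 mol/L


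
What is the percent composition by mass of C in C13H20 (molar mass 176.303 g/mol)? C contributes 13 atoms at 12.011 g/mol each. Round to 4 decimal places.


pct = 100 * (n_elem * M_elem) / M_total
mass_contribution = 13 * 12.011 = 156.143 g/mol
pct = 100 * 156.143 / 176.303
pct = 88.5651407 %, rounded to 4 dp:

88.5651 %


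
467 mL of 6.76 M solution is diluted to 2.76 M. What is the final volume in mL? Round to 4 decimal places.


Dilution: M1*V1 = M2*V2, solve for V2.
V2 = M1*V1 / M2
V2 = 6.76 * 467 / 2.76
V2 = 3156.92 / 2.76
V2 = 1143.8115942 mL, rounded to 4 dp:

1143.8116 mL


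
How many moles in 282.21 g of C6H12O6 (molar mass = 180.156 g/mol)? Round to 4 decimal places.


n = mass / M
n = 282.21 / 180.156
n = 1.56647572 mol, rounded to 4 dp:

1.5665 mol


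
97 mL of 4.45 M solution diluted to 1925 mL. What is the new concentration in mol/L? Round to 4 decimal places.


Dilution: M1*V1 = M2*V2, solve for M2.
M2 = M1*V1 / V2
M2 = 4.45 * 97 / 1925
M2 = 431.65 / 1925
M2 = 0.22423377 mol/L, rounded to 4 dp:

0.2242 mol/L


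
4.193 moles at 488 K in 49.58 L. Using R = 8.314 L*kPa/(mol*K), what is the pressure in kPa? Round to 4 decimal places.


PV = nRT, solve for P = nRT / V.
nRT = 4.193 * 8.314 * 488 = 17011.9738
P = 17011.9738 / 49.58
P = 343.12169827 kPa, rounded to 4 dp:

343.1217 kPa


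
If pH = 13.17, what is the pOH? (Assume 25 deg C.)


At 25 deg C, pH + pOH = 14.
pOH = 14 - pH = 14 - 13.17
pOH = 0.83:

0.83


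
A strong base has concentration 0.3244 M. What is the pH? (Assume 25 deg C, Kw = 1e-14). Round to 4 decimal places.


A strong base dissociates completely, so [OH-] equals the given concentration.
pOH = -log10([OH-]) = -log10(0.3244) = 0.488919
pH = 14 - pOH = 14 - 0.488919
pH = 13.511081, rounded to 4 dp:

13.5111


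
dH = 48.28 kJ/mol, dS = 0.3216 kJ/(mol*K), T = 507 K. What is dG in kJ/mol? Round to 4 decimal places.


Gibbs: dG = dH - T*dS (consistent units, dS already in kJ/(mol*K)).
T*dS = 507 * 0.3216 = 163.0512
dG = 48.28 - (163.0512)
dG = -114.7712 kJ/mol, rounded to 4 dp:

-114.7712 kJ/mol


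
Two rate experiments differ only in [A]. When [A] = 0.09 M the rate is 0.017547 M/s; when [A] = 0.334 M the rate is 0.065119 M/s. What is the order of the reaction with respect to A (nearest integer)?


Rate is proportional to [A]^n, so rate2/rate1 = ([A]2/[A]1)^n. Take logs to solve for n.
rate2/rate1 = 0.065119 / 0.017547 = 3.7111
[A]2/[A]1 = 0.334 / 0.09 = 3.7111
n = ln(3.7111) / ln(3.7111) = 1.0
Nearest integer order:

1


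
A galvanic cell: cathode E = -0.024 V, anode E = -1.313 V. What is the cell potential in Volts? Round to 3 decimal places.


Standard cell potential: E_cell = E_cathode - E_anode.
E_cell = -0.024 - (-1.313)
E_cell = 1.289 V, rounded to 3 dp:

1.289 V


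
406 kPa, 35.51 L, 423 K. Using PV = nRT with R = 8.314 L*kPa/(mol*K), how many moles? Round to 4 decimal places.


PV = nRT, solve for n = PV / (RT).
PV = 406 * 35.51 = 14417.06
RT = 8.314 * 423 = 3516.822
n = 14417.06 / 3516.822
n = 4.09945684 mol, rounded to 4 dp:

4.0995 mol


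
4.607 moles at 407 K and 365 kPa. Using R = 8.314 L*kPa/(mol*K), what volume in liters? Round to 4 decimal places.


PV = nRT, solve for V = nRT / P.
nRT = 4.607 * 8.314 * 407 = 15589.1574
V = 15589.1574 / 365
V = 42.71002027 L, rounded to 4 dp:

42.7100 L


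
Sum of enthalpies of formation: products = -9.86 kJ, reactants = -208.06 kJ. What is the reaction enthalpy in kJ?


dH_rxn = sum(dH_f products) - sum(dH_f reactants)
dH_rxn = -9.86 - (-208.06)
dH_rxn = 198.2 kJ:

198.20 kJ


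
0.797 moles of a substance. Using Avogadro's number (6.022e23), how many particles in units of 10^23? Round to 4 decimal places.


N = n * NA, then divide by 1e23 for the requested units.
N / 1e23 = n * 6.022
N / 1e23 = 0.797 * 6.022
N / 1e23 = 4.799534, rounded to 4 dp:

4.7995


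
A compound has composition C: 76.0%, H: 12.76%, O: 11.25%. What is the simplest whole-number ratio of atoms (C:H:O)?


Assume 100 g of compound, divide each mass% by atomic mass to get moles, then normalize by the smallest to get a raw atom ratio.
Moles per 100 g: C: 76.0/12.011 = 6.3275, H: 12.76/1.008 = 12.6587, O: 11.25/15.999 = 0.7032
Raw ratio (divide by min = 0.7032): C: 8.999, H: 18.002, O: 1.0
Multiply by 1 to clear fractions: C: 8.999 ~= 9, H: 18.002 ~= 18, O: 1.0 ~= 1
Reduce by GCD to get the simplest whole-number ratio:

9:18:1


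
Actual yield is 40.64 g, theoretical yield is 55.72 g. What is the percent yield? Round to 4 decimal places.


% yield = 100 * actual / theoretical
% yield = 100 * 40.64 / 55.72
% yield = 72.93610912 %, rounded to 4 dp:

72.9361 %


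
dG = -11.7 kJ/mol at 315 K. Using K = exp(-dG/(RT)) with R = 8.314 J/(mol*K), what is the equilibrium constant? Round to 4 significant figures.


dG is in kJ/mol; multiply by 1000 to match R in J/(mol*K).
RT = 8.314 * 315 = 2618.91 J/mol
exponent = -dG*1000 / (RT) = -(-11.7*1000) / 2618.91 = 4.46750747
K = exp(4.46750747)
K = 87.139255, rounded to 4 significant figures:

87.14


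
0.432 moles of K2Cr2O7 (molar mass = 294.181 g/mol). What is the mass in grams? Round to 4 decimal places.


mass = n * M
mass = 0.432 * 294.181
mass = 127.086192 g, rounded to 4 dp:

127.0862 g


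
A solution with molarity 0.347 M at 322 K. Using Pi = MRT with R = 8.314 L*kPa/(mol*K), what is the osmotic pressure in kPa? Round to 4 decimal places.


Osmotic pressure (van't Hoff): Pi = M*R*T.
RT = 8.314 * 322 = 2677.108
Pi = 0.347 * 2677.108
Pi = 928.956476 kPa, rounded to 4 dp:

928.9565 kPa
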